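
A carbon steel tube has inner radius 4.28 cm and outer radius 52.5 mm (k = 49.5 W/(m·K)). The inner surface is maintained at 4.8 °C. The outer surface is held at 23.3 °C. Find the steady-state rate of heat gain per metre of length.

Q' = 28200 W/m

Q' = 2πk·ΔT/ln(r₂/r₁) = 2π × 49.5 × 18.5 / ln(0.0525/0.0428) = 28200 W/m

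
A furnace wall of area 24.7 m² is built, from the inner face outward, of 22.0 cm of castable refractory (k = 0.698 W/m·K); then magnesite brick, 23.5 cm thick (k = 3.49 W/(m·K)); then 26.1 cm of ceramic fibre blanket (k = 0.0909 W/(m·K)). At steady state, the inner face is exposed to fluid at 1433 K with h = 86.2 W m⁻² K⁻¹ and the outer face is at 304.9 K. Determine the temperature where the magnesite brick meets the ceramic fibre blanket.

T = 1297 K

Treat each layer as a resistance in series:
  R_conv,in = 1/(hA) = 1/(86.2·24.7) = 4.697×10^-4 K/W
  R_castable refractory = L/(kA) = 0.220/(0.698·24.7) = 0.01276 K/W
  R_magnesite brick = L/(kA) = 0.235/(3.49·24.7) = 0.002726 K/W
  R_ceramic fibre blanket = L/(kA) = 0.261/(0.0909·24.7) = 0.1162 K/W
ΣR = 4.697×10^-4 + 0.01276 + 0.002726 + 0.1162 = 0.1322 K/W
Q = ΔT/ΣR = (1433 K − 304.9 K)/0.1322 = 8533 W
From the inner boundary to the magnesite brick/ceramic fibre blanket interface, ΣR_partial = 0.01596 K/W.
T_interface = T_in − Q·ΣR_partial = 1433 K − (8533)(0.01596) = 1297 K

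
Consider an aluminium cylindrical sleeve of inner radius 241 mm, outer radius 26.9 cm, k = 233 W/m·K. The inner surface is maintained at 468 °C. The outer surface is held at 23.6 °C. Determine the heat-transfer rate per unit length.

Q' = 2πk·ΔT/ln(r₂/r₁) = 2π × 233 × 444.4 / ln(0.269/0.241) = 5.92×10^6 W/m

Q' = 5.92×10^6 W/m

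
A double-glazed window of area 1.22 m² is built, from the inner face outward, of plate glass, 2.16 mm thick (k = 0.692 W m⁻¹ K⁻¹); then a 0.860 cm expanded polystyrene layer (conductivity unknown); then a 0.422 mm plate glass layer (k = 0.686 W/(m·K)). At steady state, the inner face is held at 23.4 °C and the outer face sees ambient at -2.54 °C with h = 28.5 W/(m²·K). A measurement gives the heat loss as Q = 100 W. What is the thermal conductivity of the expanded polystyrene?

ΣR = ΔT/Q = |23.4 − -2.54|/100 = 0.2594 K/W
Known resistances:
  R_plate glass = L/(kA) = 0.00216/(0.692·1.22) = 0.002559 K/W
  R_plate glass = L/(kA) = 4.22×10^-4/(0.686·1.22) = 5.042×10^-4 K/W
  R_conv,out = 1/(hA) = 1/(28.5·1.22) = 0.02876 K/W
R_expanded polystyrene = ΣR − ΣR_known = 0.2594 − 0.03182 = 0.2276 K/W
L/(kA) = 0.2276 ⇒ k = 0.00860/(0.2276·1.22) = 0.0310 W/m·K

k = 0.0310 W/m·K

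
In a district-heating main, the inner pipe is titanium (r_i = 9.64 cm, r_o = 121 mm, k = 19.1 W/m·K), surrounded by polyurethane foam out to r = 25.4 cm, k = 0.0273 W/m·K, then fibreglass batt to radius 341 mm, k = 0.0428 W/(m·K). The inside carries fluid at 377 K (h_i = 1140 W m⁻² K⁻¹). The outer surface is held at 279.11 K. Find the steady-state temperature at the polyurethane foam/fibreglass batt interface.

T = 298.9 K

Treat each layer as a resistance in series:
  R'_conv,in = 1/(2πr h) = 1/(2π·0.0964·1140) = 0.001448 m·K/W
  R'_titanium = ln(0.121/0.0964)/(2πk) = 0.2273/(2π·19.1) = 0.001894 m·K/W
  R'_polyurethane foam = ln(0.254/0.121)/(2πk) = 0.7415/(2π·0.0273) = 4.323 m·K/W
  R'_fibreglass batt = ln(0.341/0.254)/(2πk) = 0.2945/(2π·0.0428) = 1.095 m·K/W
ΣR = 0.001448 + 0.001894 + 4.323 + 1.095 = 5.421 m·K/W
Q' = ΔT/ΣR = (377 K − 279.11 K)/5.421 = 18.06 W/m
From the inner boundary to the polyurethane foam/fibreglass batt interface, ΣR_partial = 4.326 m·K/W.
T_interface = T_in − Q'·ΣR_partial = 377 K − (18.06)(4.326) = 298.9 K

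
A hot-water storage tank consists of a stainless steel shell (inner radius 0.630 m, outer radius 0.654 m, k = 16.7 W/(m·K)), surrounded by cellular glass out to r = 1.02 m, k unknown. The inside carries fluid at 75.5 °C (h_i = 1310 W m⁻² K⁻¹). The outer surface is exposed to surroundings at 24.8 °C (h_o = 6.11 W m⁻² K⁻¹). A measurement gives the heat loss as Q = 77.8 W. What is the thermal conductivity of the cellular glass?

ΣR = ΔT/Q = |75.5 − 24.8|/77.8 = 0.6517 K/W
Known resistances:
  R_conv,in = 1/(4πr²h) = 1/(4π·0.630²·1310) = 1.531×10^-4 K/W
  R_stainless steel = (1/0.630 − 1/0.654)/(4πk) = 0.05825/(4π·16.7) = 2.776×10^-4 K/W
  R_conv,out = 1/(4πr²h) = 1/(4π·1.02²·6.11) = 0.01252 K/W
R_cellular glass = ΣR − ΣR_known = 0.6517 − 0.01295 = 0.6387 K/W
(1/r₁−1/r₂)/(4πk) = 0.6387 ⇒ k = 0.5487/(4π·0.6387) = 0.0684 W/m·K

k = 0.0684 W/m·K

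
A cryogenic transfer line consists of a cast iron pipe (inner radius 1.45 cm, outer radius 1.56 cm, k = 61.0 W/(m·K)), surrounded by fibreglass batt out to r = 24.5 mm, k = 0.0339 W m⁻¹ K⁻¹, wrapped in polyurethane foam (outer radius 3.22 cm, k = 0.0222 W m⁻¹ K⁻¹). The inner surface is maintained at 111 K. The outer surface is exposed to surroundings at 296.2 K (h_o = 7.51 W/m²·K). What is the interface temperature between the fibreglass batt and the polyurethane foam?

Series thermal resistances, inner to outer:
  R'_cast iron = ln(0.0156/0.0145)/(2πk) = 0.07312/(2π·61.0) = 1.908×10^-4 m·K/W
  R'_fibreglass batt = ln(0.0245/0.0156)/(2πk) = 0.4514/(2π·0.0339) = 2.119 m·K/W
  R'_polyurethane foam = ln(0.0322/0.0245)/(2πk) = 0.2733/(2π·0.0222) = 1.959 m·K/W
  R'_conv,out = 1/(2πr h) = 1/(2π·0.0322·7.51) = 0.6581 m·K/W
ΣR = 1.908×10^-4 + 2.119 + 1.959 + 0.6581 = 4.736 m·K/W
Q' = ΔT/ΣR = (111 K − 296.2 K)/4.736 = -39.10 W/m
From the inner boundary to the fibreglass batt/polyurethane foam interface, ΣR_partial = 2.119 m·K/W.
T_interface = T_in − Q'·ΣR_partial = 111 K − (-39.10)(2.119) = 193.9 K

T = 193.9 K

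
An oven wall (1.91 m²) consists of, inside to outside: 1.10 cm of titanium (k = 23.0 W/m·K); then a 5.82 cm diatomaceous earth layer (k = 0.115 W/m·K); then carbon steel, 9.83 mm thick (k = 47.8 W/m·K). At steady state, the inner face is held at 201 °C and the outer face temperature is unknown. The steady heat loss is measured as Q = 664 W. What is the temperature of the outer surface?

Sum the resistances:
  R_titanium = L/(kA) = 0.0110/(23.0·1.91) = 2.504×10^-4 K/W
  R_diatomaceous earth = L/(kA) = 0.0582/(0.115·1.91) = 0.2650 K/W
  R_carbon steel = L/(kA) = 0.00983/(47.8·1.91) = 1.077×10^-4 K/W
ΣR = 0.2653 K/W
ΔT = Q·ΣR = 664 × 0.2653 = 176.2 K
Heat flows outward, so T_out = T_in − ΔT = 201 − 176.2 = 24.8 °C

T_out = 24.8 °C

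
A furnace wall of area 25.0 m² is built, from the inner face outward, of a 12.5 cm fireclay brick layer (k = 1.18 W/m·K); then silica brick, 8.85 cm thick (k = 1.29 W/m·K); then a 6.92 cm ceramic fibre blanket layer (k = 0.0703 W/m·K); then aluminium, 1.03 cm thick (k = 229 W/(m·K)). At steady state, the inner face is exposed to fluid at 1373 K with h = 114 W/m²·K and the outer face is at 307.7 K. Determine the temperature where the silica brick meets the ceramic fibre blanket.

Treat each layer as a resistance in series:
  R_conv,in = 1/(hA) = 1/(114·25.0) = 3.509×10^-4 K/W
  R_fireclay brick = L/(kA) = 0.125/(1.18·25.0) = 0.004237 K/W
  R_silica brick = L/(kA) = 0.0885/(1.29·25.0) = 0.002744 K/W
  R_ceramic fibre blanket = L/(kA) = 0.0692/(0.0703·25.0) = 0.03937 K/W
  R_aluminium = L/(kA) = 0.0103/(229·25.0) = 1.799×10^-6 K/W
ΣR = 3.509×10^-4 + 0.004237 + 0.002744 + 0.03937 + 1.799×10^-6 = 0.04670 K/W
Q = ΔT/ΣR = (1373 K − 307.7 K)/0.04670 = 22810 W
From the inner boundary to the silica brick/ceramic fibre blanket interface, ΣR_partial = 0.007332 K/W.
T_interface = T_in − Q·ΣR_partial = 1373 K − (22810)(0.007332) = 1206 K

T = 1206 K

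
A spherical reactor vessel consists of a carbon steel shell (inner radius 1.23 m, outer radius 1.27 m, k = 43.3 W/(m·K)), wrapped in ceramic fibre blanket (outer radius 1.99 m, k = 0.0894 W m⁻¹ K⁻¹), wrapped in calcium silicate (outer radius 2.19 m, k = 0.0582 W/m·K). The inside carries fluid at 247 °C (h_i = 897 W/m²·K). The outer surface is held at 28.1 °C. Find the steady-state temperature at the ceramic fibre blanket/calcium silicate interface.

Series thermal resistances, inner to outer:
  R_conv,in = 1/(4πr²h) = 1/(4π·1.23²·897) = 5.864×10^-5 K/W
  R_carbon steel = (1/1.23 − 1/1.27)/(4πk) = 0.02561/(4π·43.3) = 4.706×10^-5 K/W
  R_ceramic fibre blanket = (1/1.27 − 1/1.99)/(4πk) = 0.2849/(4π·0.0894) = 0.2536 K/W
  R_calcium silicate = (1/1.99 − 1/2.19)/(4πk) = 0.04589/(4π·0.0582) = 0.06275 K/W
ΣR = 5.864×10^-5 + 4.706×10^-5 + 0.2536 + 0.06275 = 0.3165 K/W
Q = ΔT/ΣR = (247 °C − 28.1 °C)/0.3165 = 691.6 W
From the inner boundary to the ceramic fibre blanket/calcium silicate interface, ΣR_partial = 0.2537 K/W.
T_interface = T_in − Q·ΣR_partial = 247 °C − (691.6)(0.2537) = 71.5 °C

T = 71.5 °C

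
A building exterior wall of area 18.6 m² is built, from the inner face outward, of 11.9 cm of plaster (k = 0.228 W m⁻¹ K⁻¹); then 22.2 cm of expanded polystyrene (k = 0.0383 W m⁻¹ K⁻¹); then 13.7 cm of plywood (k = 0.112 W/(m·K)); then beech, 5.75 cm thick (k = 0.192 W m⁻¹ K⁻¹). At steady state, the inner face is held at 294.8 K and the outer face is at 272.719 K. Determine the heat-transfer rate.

Q = 52.4 W

Resistance network (inner→outer):
  R_plaster = L/(kA) = 0.119/(0.228·18.6) = 0.02806 K/W
  R_expanded polystyrene = L/(kA) = 0.222/(0.0383·18.6) = 0.3116 K/W
  R_plywood = L/(kA) = 0.137/(0.112·18.6) = 0.06576 K/W
  R_beech = L/(kA) = 0.0575/(0.192·18.6) = 0.01610 K/W
ΣR = 0.02806 + 0.3116 + 0.06576 + 0.01610 = 0.4215 K/W
Q = ΔT/ΣR = (294.8 K − 272.719 K)/0.4215 = 52.4 W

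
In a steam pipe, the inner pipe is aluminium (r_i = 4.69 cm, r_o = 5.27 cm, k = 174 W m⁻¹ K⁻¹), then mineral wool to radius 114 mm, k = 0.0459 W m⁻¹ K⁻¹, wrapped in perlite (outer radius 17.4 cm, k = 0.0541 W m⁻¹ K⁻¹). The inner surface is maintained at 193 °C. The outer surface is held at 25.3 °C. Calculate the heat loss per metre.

Q' = 42.8 W/m

Resistance network (inner→outer):
  R'_aluminium = ln(0.0527/0.0469)/(2πk) = 0.1166/(2π·174) = 1.067×10^-4 m·K/W
  R'_mineral wool = ln(0.114/0.0527)/(2πk) = 0.7716/(2π·0.0459) = 2.675 m·K/W
  R'_perlite = ln(0.174/0.114)/(2πk) = 0.4229/(2π·0.0541) = 1.244 m·K/W
ΣR = 1.067×10^-4 + 2.675 + 1.244 = 3.919 m·K/W
Q' = ΔT/ΣR = (193 °C − 25.3 °C)/3.919 = 42.8 W/m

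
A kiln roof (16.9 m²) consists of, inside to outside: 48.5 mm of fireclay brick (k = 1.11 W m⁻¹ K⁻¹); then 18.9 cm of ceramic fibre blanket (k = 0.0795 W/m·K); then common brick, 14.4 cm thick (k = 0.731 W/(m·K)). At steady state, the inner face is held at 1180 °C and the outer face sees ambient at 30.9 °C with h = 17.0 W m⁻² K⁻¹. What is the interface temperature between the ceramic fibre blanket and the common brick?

Series thermal resistances, inner to outer:
  R_fireclay brick = L/(kA) = 0.0485/(1.11·16.9) = 0.002585 K/W
  R_ceramic fibre blanket = L/(kA) = 0.189/(0.0795·16.9) = 0.1407 K/W
  R_common brick = L/(kA) = 0.144/(0.731·16.9) = 0.01166 K/W
  R_conv,out = 1/(hA) = 1/(17.0·16.9) = 0.003481 K/W
ΣR = 0.002585 + 0.1407 + 0.01166 + 0.003481 = 0.1584 K/W
Q = ΔT/ΣR = (1180 °C − 30.9 °C)/0.1584 = 7254 W
From the inner boundary to the ceramic fibre blanket/common brick interface, ΣR_partial = 0.1433 K/W.
T_interface = T_in − Q·ΣR_partial = 1180 °C − (7254)(0.1433) = 141 °C

T = 141 °C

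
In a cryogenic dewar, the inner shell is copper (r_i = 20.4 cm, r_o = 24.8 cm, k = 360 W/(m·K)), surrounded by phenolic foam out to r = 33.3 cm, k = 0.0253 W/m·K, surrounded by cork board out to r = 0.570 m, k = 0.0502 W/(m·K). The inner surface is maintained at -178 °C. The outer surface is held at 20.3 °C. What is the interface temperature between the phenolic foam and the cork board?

T = -54.9 °C

Treat each layer as a resistance in series:
  R_copper = (1/0.204 − 1/0.248)/(4πk) = 0.8697/(4π·360) = 1.922×10^-4 K/W
  R_phenolic foam = (1/0.248 − 1/0.333)/(4πk) = 1.029/(4π·0.0253) = 3.237 K/W
  R_cork board = (1/0.333 − 1/0.570)/(4πk) = 1.249/(4π·0.0502) = 1.979 K/W
ΣR = 1.922×10^-4 + 3.237 + 1.979 = 5.216 K/W
Q = ΔT/ΣR = (-178 °C − 20.3 °C)/5.216 = -38.02 W
From the inner boundary to the phenolic foam/cork board interface, ΣR_partial = 3.237 K/W.
T_interface = T_in − Q·ΣR_partial = -178 °C − (-38.02)(3.237) = -54.9 °C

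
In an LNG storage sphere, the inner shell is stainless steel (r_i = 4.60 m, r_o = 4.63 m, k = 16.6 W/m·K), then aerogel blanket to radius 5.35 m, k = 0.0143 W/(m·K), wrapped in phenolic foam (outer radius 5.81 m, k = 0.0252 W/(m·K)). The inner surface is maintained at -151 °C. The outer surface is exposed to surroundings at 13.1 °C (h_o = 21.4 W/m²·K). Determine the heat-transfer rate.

Resistance network (inner→outer):
  R_stainless steel = (1/4.60 − 1/4.63)/(4πk) = 0.001409/(4π·16.6) = 6.752×10^-6 K/W
  R_aerogel blanket = (1/4.63 − 1/5.35)/(4πk) = 0.02907/(4π·0.0143) = 0.1618 K/W
  R_phenolic foam = (1/5.35 − 1/5.81)/(4πk) = 0.01480/(4π·0.0252) = 0.04673 K/W
  R_conv,out = 1/(4πr²h) = 1/(4π·5.81²·21.4) = 1.102×10^-4 K/W
ΣR = 6.752×10^-6 + 0.1618 + 0.04673 + 1.102×10^-4 = 0.2086 K/W
Q = ΔT/ΣR = (-151 °C − 13.1 °C)/0.2086 = -787 W
(Negative Q ⇒ heat flows inward; heat gain = 787 W.)

Q = 787 W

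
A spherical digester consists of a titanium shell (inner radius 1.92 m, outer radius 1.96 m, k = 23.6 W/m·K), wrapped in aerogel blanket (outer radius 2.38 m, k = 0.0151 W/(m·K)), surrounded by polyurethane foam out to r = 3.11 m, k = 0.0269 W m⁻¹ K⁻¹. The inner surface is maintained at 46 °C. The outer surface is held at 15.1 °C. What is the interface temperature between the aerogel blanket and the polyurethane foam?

T = 26.9 °C

Series thermal resistances, inner to outer:
  R_titanium = (1/1.92 − 1/1.96)/(4πk) = 0.01063/(4π·23.6) = 3.584×10^-5 K/W
  R_aerogel blanket = (1/1.96 − 1/2.38)/(4πk) = 0.09004/(4π·0.0151) = 0.4745 K/W
  R_polyurethane foam = (1/2.38 − 1/3.11)/(4πk) = 0.09862/(4π·0.0269) = 0.2918 K/W
ΣR = 3.584×10^-5 + 0.4745 + 0.2918 = 0.7663 K/W
Q = ΔT/ΣR = (46 °C − 15.1 °C)/0.7663 = 40.32 W
From the inner boundary to the aerogel blanket/polyurethane foam interface, ΣR_partial = 0.4745 K/W.
T_interface = T_in − Q·ΣR_partial = 46 °C − (40.32)(0.4745) = 26.9 °C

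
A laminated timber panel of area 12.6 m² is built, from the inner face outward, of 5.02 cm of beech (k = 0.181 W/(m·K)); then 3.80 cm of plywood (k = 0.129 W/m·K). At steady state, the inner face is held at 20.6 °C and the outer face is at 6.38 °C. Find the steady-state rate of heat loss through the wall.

Q = 313 W

Resistance network (inner→outer):
  R_beech = L/(kA) = 0.0502/(0.181·12.6) = 0.02201 K/W
  R_plywood = L/(kA) = 0.0380/(0.129·12.6) = 0.02338 K/W
ΣR = 0.02201 + 0.02338 = 0.04539 K/W
Q = ΔT/ΣR = (20.6 °C − 6.38 °C)/0.04539 = 313 W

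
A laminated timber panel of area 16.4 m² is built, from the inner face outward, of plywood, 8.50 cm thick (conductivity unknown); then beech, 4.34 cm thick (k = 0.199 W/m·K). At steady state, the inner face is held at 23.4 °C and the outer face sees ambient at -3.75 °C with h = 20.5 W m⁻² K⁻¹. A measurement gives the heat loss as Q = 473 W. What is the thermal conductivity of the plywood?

ΣR = ΔT/Q = |23.4 − -3.75|/473 = 0.05740 K/W
Known resistances:
  R_beech = L/(kA) = 0.0434/(0.199·16.4) = 0.01330 K/W
  R_conv,out = 1/(hA) = 1/(20.5·16.4) = 0.002974 K/W
R_plywood = ΣR − ΣR_known = 0.05740 − 0.01627 = 0.04113 K/W
L/(kA) = 0.04113 ⇒ k = 0.0850/(0.04113·16.4) = 0.126 W/m·K

k = 0.126 W/m·K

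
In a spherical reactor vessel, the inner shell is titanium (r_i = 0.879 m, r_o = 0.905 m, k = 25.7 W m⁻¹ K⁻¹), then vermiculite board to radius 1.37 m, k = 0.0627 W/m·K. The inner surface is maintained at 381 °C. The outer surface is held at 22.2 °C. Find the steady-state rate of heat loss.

Q = 754 W

Treat each layer as a resistance in series:
  R_titanium = (1/0.879 − 1/0.905)/(4πk) = 0.03268/(4π·25.7) = 1.012×10^-4 K/W
  R_vermiculite board = (1/0.905 − 1/1.37)/(4πk) = 0.3750/(4π·0.0627) = 0.4760 K/W
ΣR = 1.012×10^-4 + 0.4760 = 0.4761 K/W
Q = ΔT/ΣR = (381 °C − 22.2 °C)/0.4761 = 754 W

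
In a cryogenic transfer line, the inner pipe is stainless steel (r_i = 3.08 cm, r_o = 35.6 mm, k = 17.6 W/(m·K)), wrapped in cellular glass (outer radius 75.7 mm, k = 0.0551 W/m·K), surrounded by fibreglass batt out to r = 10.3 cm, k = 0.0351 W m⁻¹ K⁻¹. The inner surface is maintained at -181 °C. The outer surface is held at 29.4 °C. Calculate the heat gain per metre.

Q' = 58.8 W/m

Resistance network (inner→outer):
  R'_stainless steel = ln(0.0356/0.0308)/(2πk) = 0.1448/(2π·17.6) = 0.001310 m·K/W
  R'_cellular glass = ln(0.0757/0.0356)/(2πk) = 0.7544/(2π·0.0551) = 2.179 m·K/W
  R'_fibreglass batt = ln(0.103/0.0757)/(2πk) = 0.3080/(2π·0.0351) = 1.396 m·K/W
ΣR = 0.001310 + 2.179 + 1.396 = 3.576 m·K/W
Q' = ΔT/ΣR = (-181 °C − 29.4 °C)/3.576 = -58.8 W/m
(Negative Q' ⇒ heat flows inward; heat gain = 58.8 W/m.)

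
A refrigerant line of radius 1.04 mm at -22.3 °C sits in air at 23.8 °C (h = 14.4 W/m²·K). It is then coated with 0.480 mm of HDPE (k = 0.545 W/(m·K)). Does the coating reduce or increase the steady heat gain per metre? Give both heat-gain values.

increases: 4.34 → 6.24 W/m

Critical radius for a cylinder: r_cr = k/h = 0.0378 m = 3.78 cm.
Outer radius after coating: r₂ = 0.00104 + 4.80×10^-4 = 0.001520 m.
Since r₁ < r_cr and r₂ ≤ r_cr, the coating moves toward the maximum at r_cr — heat gain rises.
Bare: R = 1/(2πr₁h) = 10.63 m·K/W; Q = 46.1/10.63 = 4.34 W/m.
Coated: R = R_cond + R_conv = 7.382 m·K/W; Q = 46.1/7.382 = 6.24 W/m.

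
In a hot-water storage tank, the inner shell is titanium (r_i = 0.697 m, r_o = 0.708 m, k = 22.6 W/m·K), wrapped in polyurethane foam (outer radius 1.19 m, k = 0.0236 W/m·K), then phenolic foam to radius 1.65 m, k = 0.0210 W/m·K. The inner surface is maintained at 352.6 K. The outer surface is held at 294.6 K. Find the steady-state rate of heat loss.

Series thermal resistances, inner to outer:
  R_titanium = (1/0.697 − 1/0.708)/(4πk) = 0.02229/(4π·22.6) = 7.849×10^-5 K/W
  R_polyurethane foam = (1/0.708 − 1/1.19)/(4πk) = 0.5721/(4π·0.0236) = 1.929 K/W
  R_phenolic foam = (1/1.19 − 1/1.65)/(4πk) = 0.2343/(4π·0.0210) = 0.8878 K/W
ΣR = 7.849×10^-5 + 1.929 + 0.8878 = 2.817 K/W
Q = ΔT/ΣR = (352.6 K − 294.6 K)/2.817 = 20.6 W

Q = 20.6 W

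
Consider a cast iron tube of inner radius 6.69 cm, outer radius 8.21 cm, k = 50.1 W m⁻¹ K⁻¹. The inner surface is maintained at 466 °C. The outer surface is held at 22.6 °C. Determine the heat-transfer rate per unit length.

Q' = 682 kW/m

Q' = 2πk·ΔT/ln(r₂/r₁) = 2π × 50.1 × 443.4 / ln(0.0821/0.0669) = 6.82×10^5 W/m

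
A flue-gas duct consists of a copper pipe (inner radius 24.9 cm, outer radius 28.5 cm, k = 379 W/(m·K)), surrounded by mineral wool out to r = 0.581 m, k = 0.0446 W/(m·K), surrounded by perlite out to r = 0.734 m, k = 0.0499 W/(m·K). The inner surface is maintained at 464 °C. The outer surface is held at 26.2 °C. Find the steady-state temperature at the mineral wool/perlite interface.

Series thermal resistances, inner to outer:
  R'_copper = ln(0.285/0.249)/(2πk) = 0.1350/(2π·379) = 5.671×10^-5 m·K/W
  R'_mineral wool = ln(0.581/0.285)/(2πk) = 0.7123/(2π·0.0446) = 2.542 m·K/W
  R'_perlite = ln(0.734/0.581)/(2πk) = 0.2338/(2π·0.0499) = 0.7456 m·K/W
ΣR = 5.671×10^-5 + 2.542 + 0.7456 = 3.288 m·K/W
Q' = ΔT/ΣR = (464 °C − 26.2 °C)/3.288 = 133.2 W/m
From the inner boundary to the mineral wool/perlite interface, ΣR_partial = 2.542 m·K/W.
T_interface = T_in − Q'·ΣR_partial = 464 °C − (133.2)(2.542) = 125 °C

T = 125 °C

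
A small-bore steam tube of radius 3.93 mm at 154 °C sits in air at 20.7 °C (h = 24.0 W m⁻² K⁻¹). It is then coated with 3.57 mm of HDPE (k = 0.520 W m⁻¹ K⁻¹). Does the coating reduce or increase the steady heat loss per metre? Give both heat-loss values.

Critical radius for a cylinder: r_cr = k/h = 0.0217 m = 2.17 cm.
Outer radius after coating: r₂ = 0.00393 + 0.00357 = 0.00750 m.
Since r₁ < r_cr and r₂ ≤ r_cr, the coating moves toward the maximum at r_cr — heat loss rises.
Bare: R = 1/(2πr₁h) = 1.687 m·K/W; Q = 133.3/1.687 = 79.0 W/m.
Coated: R = R_cond + R_conv = 1.082 m·K/W; Q = 133.3/1.082 = 123 W/m.

increases: 79.0 → 123 W/m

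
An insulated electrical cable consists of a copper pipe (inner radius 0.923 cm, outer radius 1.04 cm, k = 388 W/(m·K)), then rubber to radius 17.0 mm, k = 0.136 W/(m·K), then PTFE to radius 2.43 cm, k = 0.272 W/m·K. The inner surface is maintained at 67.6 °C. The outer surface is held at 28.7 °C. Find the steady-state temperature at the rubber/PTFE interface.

T = 39.1 °C

Treat each layer as a resistance in series:
  R'_copper = ln(0.0104/0.00923)/(2πk) = 0.1193/(2π·388) = 4.896×10^-5 m·K/W
  R'_rubber = ln(0.0170/0.0104)/(2πk) = 0.4914/(2π·0.136) = 0.5751 m·K/W
  R'_PTFE = ln(0.0243/0.0170)/(2πk) = 0.3573/(2π·0.272) = 0.2090 m·K/W
ΣR = 4.896×10^-5 + 0.5751 + 0.2090 = 0.7841 m·K/W
Q' = ΔT/ΣR = (67.6 °C − 28.7 °C)/0.7841 = 49.61 W/m
From the inner boundary to the rubber/PTFE interface, ΣR_partial = 0.5751 m·K/W.
T_interface = T_in − Q'·ΣR_partial = 67.6 °C − (49.61)(0.5751) = 39.1 °C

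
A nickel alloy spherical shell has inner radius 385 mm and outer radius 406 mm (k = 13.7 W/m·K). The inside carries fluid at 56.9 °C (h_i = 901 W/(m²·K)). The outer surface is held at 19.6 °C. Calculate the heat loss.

Q = 27.1 kW

Resistance network (inner→outer):
  R_conv,in = 1/(4πr²h) = 1/(4π·0.385²·901) = 5.959×10^-4 K/W
  R_nickel alloy = (1/0.385 − 1/0.406)/(4πk) = 0.1343/(4π·13.7) = 7.804×10^-4 K/W
ΣR = 5.959×10^-4 + 7.804×10^-4 = 0.001376 K/W
Q = ΔT/ΣR = (56.9 °C − 19.6 °C)/0.001376 = 27100 W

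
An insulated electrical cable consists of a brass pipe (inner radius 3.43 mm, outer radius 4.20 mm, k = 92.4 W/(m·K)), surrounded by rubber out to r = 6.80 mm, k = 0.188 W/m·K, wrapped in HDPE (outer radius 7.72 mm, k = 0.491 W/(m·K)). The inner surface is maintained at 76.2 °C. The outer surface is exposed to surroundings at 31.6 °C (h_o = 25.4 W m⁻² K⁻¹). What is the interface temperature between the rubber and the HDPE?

T = 61.8 °C

Resistance network (inner→outer):
  R'_brass = ln(0.00420/0.00343)/(2πk) = 0.2025/(2π·92.4) = 3.488×10^-4 m·K/W
  R'_rubber = ln(0.00680/0.00420)/(2πk) = 0.4818/(2π·0.188) = 0.4079 m·K/W
  R'_HDPE = ln(0.00772/0.00680)/(2πk) = 0.1269/(2π·0.491) = 0.04113 m·K/W
  R'_conv,out = 1/(2πr h) = 1/(2π·0.00772·25.4) = 0.8117 m·K/W
ΣR = 3.488×10^-4 + 0.4079 + 0.04113 + 0.8117 = 1.261 m·K/W
Q' = ΔT/ΣR = (76.2 °C − 31.6 °C)/1.261 = 35.37 W/m
From the inner boundary to the rubber/HDPE interface, ΣR_partial = 0.4082 m·K/W.
T_interface = T_in − Q'·ΣR_partial = 76.2 °C − (35.37)(0.4082) = 61.8 °C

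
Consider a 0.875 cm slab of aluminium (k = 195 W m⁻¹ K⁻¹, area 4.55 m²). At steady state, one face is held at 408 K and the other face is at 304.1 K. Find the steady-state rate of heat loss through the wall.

Q = kA·ΔT/L = 195 × 4.55 × |408 K − 304.1 K| / 0.00875 = 1.05×10^7 W

Q = 1.05×10^7 W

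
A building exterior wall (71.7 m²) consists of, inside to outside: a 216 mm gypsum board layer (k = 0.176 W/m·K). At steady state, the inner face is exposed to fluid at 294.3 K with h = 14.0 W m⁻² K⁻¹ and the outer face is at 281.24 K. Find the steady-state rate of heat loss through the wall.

Q = 721 W

Treat each layer as a resistance in series:
  R_conv,in = 1/(hA) = 1/(14.0·71.7) = 9.962×10^-4 K/W
  R_gypsum board = L/(kA) = 0.216/(0.176·71.7) = 0.01712 K/W
ΣR = 9.962×10^-4 + 0.01712 = 0.01812 K/W
Q = ΔT/ΣR = (294.3 K − 281.24 K)/0.01812 = 721 W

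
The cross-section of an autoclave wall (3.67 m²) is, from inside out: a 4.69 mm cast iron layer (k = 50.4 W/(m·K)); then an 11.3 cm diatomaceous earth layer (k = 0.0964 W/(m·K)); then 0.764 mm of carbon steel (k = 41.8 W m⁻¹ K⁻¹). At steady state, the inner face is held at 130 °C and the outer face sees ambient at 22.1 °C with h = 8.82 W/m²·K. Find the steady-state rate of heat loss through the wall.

Q = 308 W

Treat each layer as a resistance in series:
  R_cast iron = L/(kA) = 0.00469/(50.4·3.67) = 2.536×10^-5 K/W
  R_diatomaceous earth = L/(kA) = 0.113/(0.0964·3.67) = 0.3194 K/W
  R_carbon steel = L/(kA) = 7.64×10^-4/(41.8·3.67) = 4.980×10^-6 K/W
  R_conv,out = 1/(hA) = 1/(8.82·3.67) = 0.03089 K/W
ΣR = 2.536×10^-5 + 0.3194 + 4.980×10^-6 + 0.03089 = 0.3503 K/W
Q = ΔT/ΣR = (130 °C − 22.1 °C)/0.3503 = 308 W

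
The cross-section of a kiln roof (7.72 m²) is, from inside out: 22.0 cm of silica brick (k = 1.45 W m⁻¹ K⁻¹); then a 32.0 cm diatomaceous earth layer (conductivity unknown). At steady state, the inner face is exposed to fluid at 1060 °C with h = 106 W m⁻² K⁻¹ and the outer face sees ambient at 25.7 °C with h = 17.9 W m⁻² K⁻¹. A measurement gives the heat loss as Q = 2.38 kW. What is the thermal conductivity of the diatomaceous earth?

k = 0.102 W/m·K

ΣR = ΔT/Q = |1060 − 25.7|/2380 = 0.4346 K/W
Known resistances:
  R_conv,in = 1/(hA) = 1/(106·7.72) = 0.001222 K/W
  R_silica brick = L/(kA) = 0.220/(1.45·7.72) = 0.01965 K/W
  R_conv,out = 1/(hA) = 1/(17.9·7.72) = 0.007237 K/W
R_diatomaceous earth = ΣR − ΣR_known = 0.4346 − 0.02811 = 0.4065 K/W
L/(kA) = 0.4065 ⇒ k = 0.320/(0.4065·7.72) = 0.102 W/m·K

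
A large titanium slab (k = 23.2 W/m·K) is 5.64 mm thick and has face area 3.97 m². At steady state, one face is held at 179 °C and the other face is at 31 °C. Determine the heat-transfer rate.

Q = kA·ΔT/L = 23.2 × 3.97 × |179 °C − 31 °C| / 0.00564 = 2.42×10^6 W

Q = 2.42×10^6 W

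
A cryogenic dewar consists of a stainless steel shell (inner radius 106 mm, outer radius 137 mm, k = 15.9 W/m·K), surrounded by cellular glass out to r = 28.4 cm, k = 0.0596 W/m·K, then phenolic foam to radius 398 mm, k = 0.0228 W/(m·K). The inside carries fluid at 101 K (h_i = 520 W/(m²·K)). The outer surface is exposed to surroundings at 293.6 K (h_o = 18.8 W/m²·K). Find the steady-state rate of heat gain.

Resistance network (inner→outer):
  R_conv,in = 1/(4πr²h) = 1/(4π·0.106²·520) = 0.01362 K/W
  R_stainless steel = (1/0.106 − 1/0.137)/(4πk) = 2.135/(4π·15.9) = 0.01068 K/W
  R_cellular glass = (1/0.137 − 1/0.284)/(4πk) = 3.778/(4π·0.0596) = 5.045 K/W
  R_phenolic foam = (1/0.284 − 1/0.398)/(4πk) = 1.009/(4π·0.0228) = 3.520 K/W
  R_conv,out = 1/(4πr²h) = 1/(4π·0.398²·18.8) = 0.02672 K/W
ΣR = 0.01362 + 0.01068 + 5.045 + 3.520 + 0.02672 = 8.616 K/W
Q = ΔT/ΣR = (101 K − 293.6 K)/8.616 = -22.4 W
(Negative Q ⇒ heat flows inward; heat gain = 22.4 W.)

Q = 22.4 W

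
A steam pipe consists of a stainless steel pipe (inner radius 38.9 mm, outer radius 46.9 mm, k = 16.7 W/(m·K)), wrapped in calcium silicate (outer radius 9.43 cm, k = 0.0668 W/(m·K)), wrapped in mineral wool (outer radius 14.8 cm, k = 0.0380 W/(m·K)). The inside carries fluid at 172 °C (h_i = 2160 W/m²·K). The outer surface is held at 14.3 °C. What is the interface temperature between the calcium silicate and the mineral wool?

Series thermal resistances, inner to outer:
  R'_conv,in = 1/(2πr h) = 1/(2π·0.0389·2160) = 0.001894 m·K/W
  R'_stainless steel = ln(0.0469/0.0389)/(2πk) = 0.1870/(2π·16.7) = 0.001782 m·K/W
  R'_calcium silicate = ln(0.0943/0.0469)/(2πk) = 0.6985/(2π·0.0668) = 1.664 m·K/W
  R'_mineral wool = ln(0.148/0.0943)/(2πk) = 0.4507/(2π·0.0380) = 1.888 m·K/W
ΣR = 0.001894 + 0.001782 + 1.664 + 1.888 = 3.556 m·K/W
Q' = ΔT/ΣR = (172 °C − 14.3 °C)/3.556 = 44.35 W/m
From the inner boundary to the calcium silicate/mineral wool interface, ΣR_partial = 1.668 m·K/W.
T_interface = T_in − Q'·ΣR_partial = 172 °C − (44.35)(1.668) = 98.0 °C

T = 98.0 °C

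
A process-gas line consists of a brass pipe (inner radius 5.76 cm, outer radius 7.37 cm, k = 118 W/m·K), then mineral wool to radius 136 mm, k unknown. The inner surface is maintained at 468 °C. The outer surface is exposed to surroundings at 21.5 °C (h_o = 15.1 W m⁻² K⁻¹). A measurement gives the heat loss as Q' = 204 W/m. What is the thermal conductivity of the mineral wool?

k = 0.0462 W/m·K

ΣR = ΔT/Q' = |468 − 21.5|/204 = 2.189 m·K/W
Known resistances:
  R'_brass = ln(0.0737/0.0576)/(2πk) = 0.2465/(2π·118) = 3.324×10^-4 m·K/W
  R'_conv,out = 1/(2πr h) = 1/(2π·0.136·15.1) = 0.07750 m·K/W
R_mineral wool = ΣR − ΣR_known = 2.189 − 0.07783 = 2.111 m·K/W
ln(r₂/r₁)/(2πk) = 2.111 ⇒ k = 0.6127/(2π·2.111) = 0.0462 W/m·K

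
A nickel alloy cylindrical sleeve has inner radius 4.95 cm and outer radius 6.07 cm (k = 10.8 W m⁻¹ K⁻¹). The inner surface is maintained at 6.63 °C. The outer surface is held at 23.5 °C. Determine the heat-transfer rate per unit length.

Q' = 2πk·ΔT/ln(r₂/r₁) = 2π × 10.8 × 16.87 / ln(0.0607/0.0495) = 5610 W/m

Q' = 5.61 kW/m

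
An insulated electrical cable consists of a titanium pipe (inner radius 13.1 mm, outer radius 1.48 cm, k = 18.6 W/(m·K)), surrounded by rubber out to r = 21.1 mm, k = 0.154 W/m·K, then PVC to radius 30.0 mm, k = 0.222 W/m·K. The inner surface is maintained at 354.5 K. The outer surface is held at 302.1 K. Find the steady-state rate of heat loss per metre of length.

Resistance network (inner→outer):
  R'_titanium = ln(0.0148/0.0131)/(2πk) = 0.1220/(2π·18.6) = 0.001044 m·K/W
  R'_rubber = ln(0.0211/0.0148)/(2πk) = 0.3546/(2π·0.154) = 0.3665 m·K/W
  R'_PVC = ln(0.0300/0.0211)/(2πk) = 0.3519/(2π·0.222) = 0.2523 m·K/W
ΣR = 0.001044 + 0.3665 + 0.2523 = 0.6198 m·K/W
Q' = ΔT/ΣR = (354.5 K − 302.1 K)/0.6198 = 84.5 W/m

Q' = 84.5 W/m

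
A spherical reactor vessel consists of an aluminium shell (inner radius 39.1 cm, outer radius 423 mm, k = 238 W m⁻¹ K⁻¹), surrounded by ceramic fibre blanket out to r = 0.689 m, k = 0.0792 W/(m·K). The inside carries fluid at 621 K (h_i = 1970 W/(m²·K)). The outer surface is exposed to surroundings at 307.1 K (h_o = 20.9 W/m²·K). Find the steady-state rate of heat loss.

Treat each layer as a resistance in series:
  R_conv,in = 1/(4πr²h) = 1/(4π·0.391²·1970) = 2.642×10^-4 K/W
  R_aluminium = (1/0.391 − 1/0.423)/(4πk) = 0.1935/(4π·238) = 6.469×10^-5 K/W
  R_ceramic fibre blanket = (1/0.423 − 1/0.689)/(4πk) = 0.9127/(4π·0.0792) = 0.9170 K/W
  R_conv,out = 1/(4πr²h) = 1/(4π·0.689²·20.9) = 0.008021 K/W
ΣR = 2.642×10^-4 + 6.469×10^-5 + 0.9170 + 0.008021 = 0.9253 K/W
Q = ΔT/ΣR = (621 K − 307.1 K)/0.9253 = 339 W

Q = 339 W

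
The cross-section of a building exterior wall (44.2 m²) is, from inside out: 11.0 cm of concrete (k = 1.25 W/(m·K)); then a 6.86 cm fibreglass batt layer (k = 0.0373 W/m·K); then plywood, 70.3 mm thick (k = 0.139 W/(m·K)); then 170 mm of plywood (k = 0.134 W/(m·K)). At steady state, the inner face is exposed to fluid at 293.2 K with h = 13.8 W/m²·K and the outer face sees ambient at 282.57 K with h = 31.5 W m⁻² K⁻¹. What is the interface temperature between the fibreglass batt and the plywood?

Treat each layer as a resistance in series:
  R_conv,in = 1/(hA) = 1/(13.8·44.2) = 0.001639 K/W
  R_concrete = L/(kA) = 0.110/(1.25·44.2) = 0.001991 K/W
  R_fibreglass batt = L/(kA) = 0.0686/(0.0373·44.2) = 0.04161 K/W
  R_plywood = L/(kA) = 0.0703/(0.139·44.2) = 0.01144 K/W
  R_plywood = L/(kA) = 0.170/(0.134·44.2) = 0.02870 K/W
  R_conv,out = 1/(hA) = 1/(31.5·44.2) = 7.182×10^-4 K/W
ΣR = 0.001639 + 0.001991 + 0.04161 + 0.01144 + 0.02870 + 7.182×10^-4 = 0.08610 K/W
Q = ΔT/ΣR = (293.2 K − 282.57 K)/0.08610 = 123.5 W
From the inner boundary to the fibreglass batt/plywood interface, ΣR_partial = 0.04524 K/W.
T_interface = T_in − Q·ΣR_partial = 293.2 K − (123.5)(0.04524) = 287.6 K

T = 287.6 K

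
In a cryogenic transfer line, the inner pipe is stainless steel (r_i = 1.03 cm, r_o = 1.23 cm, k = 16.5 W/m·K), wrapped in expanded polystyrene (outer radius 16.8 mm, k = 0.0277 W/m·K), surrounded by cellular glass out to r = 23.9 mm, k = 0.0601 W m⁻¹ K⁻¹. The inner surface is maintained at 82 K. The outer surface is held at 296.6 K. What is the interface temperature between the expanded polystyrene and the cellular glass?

Series thermal resistances, inner to outer:
  R'_stainless steel = ln(0.0123/0.0103)/(2πk) = 0.1775/(2π·16.5) = 0.001712 m·K/W
  R'_expanded polystyrene = ln(0.0168/0.0123)/(2πk) = 0.3118/(2π·0.0277) = 1.791 m·K/W
  R'_cellular glass = ln(0.0239/0.0168)/(2πk) = 0.3525/(2π·0.0601) = 0.9335 m·K/W
ΣR = 0.001712 + 1.791 + 0.9335 = 2.726 m·K/W
Q' = ΔT/ΣR = (82 K − 296.6 K)/2.726 = -78.72 W/m
From the inner boundary to the expanded polystyrene/cellular glass interface, ΣR_partial = 1.793 m·K/W.
T_interface = T_in − Q'·ΣR_partial = 82 K − (-78.72)(1.793) = 223.1 K

T = 223.1 K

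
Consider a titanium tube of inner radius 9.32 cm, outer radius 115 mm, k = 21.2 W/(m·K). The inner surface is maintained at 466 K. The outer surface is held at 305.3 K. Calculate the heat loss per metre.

Q' = 102 kW/m

Q' = 2πk·ΔT/ln(r₂/r₁) = 2π × 21.2 × 160.7 / ln(0.115/0.0932) = 1.02×10^5 W/m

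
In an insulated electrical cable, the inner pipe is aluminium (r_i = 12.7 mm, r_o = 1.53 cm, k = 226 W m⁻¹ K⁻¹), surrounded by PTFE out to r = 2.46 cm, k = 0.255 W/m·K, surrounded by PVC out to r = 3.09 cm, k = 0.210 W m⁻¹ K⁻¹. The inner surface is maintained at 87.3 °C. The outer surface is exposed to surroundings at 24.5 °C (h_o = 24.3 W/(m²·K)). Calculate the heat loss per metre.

Q' = 92.2 W/m

Treat each layer as a resistance in series:
  R'_aluminium = ln(0.0153/0.0127)/(2πk) = 0.1863/(2π·226) = 1.312×10^-4 m·K/W
  R'_PTFE = ln(0.0246/0.0153)/(2πk) = 0.4749/(2π·0.255) = 0.2964 m·K/W
  R'_PVC = ln(0.0309/0.0246)/(2πk) = 0.2280/(2π·0.210) = 0.1728 m·K/W
  R'_conv,out = 1/(2πr h) = 1/(2π·0.0309·24.3) = 0.2120 m·K/W
ΣR = 1.312×10^-4 + 0.2964 + 0.1728 + 0.2120 = 0.6813 m·K/W
Q' = ΔT/ΣR = (87.3 °C − 24.5 °C)/0.6813 = 92.2 W/m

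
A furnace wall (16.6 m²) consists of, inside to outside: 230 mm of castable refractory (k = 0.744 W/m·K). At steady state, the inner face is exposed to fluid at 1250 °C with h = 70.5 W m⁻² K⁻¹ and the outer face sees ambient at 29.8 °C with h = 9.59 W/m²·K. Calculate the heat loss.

Treat each layer as a resistance in series:
  R_conv,in = 1/(hA) = 1/(70.5·16.6) = 8.545×10^-4 K/W
  R_castable refractory = L/(kA) = 0.230/(0.744·16.6) = 0.01862 K/W
  R_conv,out = 1/(hA) = 1/(9.59·16.6) = 0.006282 K/W
ΣR = 8.545×10^-4 + 0.01862 + 0.006282 = 0.02576 K/W
Q = ΔT/ΣR = (1250 °C − 29.8 °C)/0.02576 = 47400 W

Q = 47400 W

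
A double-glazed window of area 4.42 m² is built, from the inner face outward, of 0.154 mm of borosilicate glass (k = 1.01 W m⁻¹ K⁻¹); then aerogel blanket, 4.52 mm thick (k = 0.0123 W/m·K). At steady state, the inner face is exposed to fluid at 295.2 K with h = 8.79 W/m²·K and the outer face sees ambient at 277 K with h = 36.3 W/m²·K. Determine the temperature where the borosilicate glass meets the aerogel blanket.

T = 291.1 K

Treat each layer as a resistance in series:
  R_conv,in = 1/(hA) = 1/(8.79·4.42) = 0.02574 K/W
  R_borosilicate glass = L/(kA) = 1.54×10^-4/(1.01·4.42) = 3.450×10^-5 K/W
  R_aerogel blanket = L/(kA) = 0.00452/(0.0123·4.42) = 0.08314 K/W
  R_conv,out = 1/(hA) = 1/(36.3·4.42) = 0.006233 K/W
ΣR = 0.02574 + 3.450×10^-5 + 0.08314 + 0.006233 = 0.1151 K/W
Q = ΔT/ΣR = (295.2 K − 277 K)/0.1151 = 158.1 W
From the inner boundary to the borosilicate glass/aerogel blanket interface, ΣR_partial = 0.02577 K/W.
T_interface = T_in − Q·ΣR_partial = 295.2 K − (158.1)(0.02577) = 291.1 K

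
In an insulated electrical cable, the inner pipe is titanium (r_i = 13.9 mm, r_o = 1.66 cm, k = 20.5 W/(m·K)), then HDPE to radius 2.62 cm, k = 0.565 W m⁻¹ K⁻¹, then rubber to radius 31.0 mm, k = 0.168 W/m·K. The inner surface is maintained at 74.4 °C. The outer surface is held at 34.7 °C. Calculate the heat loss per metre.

Treat each layer as a resistance in series:
  R'_titanium = ln(0.0166/0.0139)/(2πk) = 0.1775/(2π·20.5) = 0.001378 m·K/W
  R'_HDPE = ln(0.0262/0.0166)/(2πk) = 0.4564/(2π·0.565) = 0.1286 m·K/W
  R'_rubber = ln(0.0310/0.0262)/(2πk) = 0.1682/(2π·0.168) = 0.1594 m·K/W
ΣR = 0.001378 + 0.1286 + 0.1594 = 0.2894 m·K/W
Q' = ΔT/ΣR = (74.4 °C − 34.7 °C)/0.2894 = 137 W/m

Q' = 137 W/m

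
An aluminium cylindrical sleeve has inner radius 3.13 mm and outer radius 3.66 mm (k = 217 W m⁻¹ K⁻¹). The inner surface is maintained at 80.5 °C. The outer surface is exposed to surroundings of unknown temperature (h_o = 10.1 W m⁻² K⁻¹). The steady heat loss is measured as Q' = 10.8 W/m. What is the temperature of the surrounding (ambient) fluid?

T_out = 34.0 °C

Series resistances:
  R'_aluminium = ln(0.00366/0.00313)/(2πk) = 0.1564/(2π·217) = 1.147×10^-4 m·K/W
  R'_conv,out = 1/(2πr h) = 1/(2π·0.00366·10.1) = 4.305 m·K/W
ΣR = 4.306 m·K/W
ΔT = Q'·ΣR = 10.8 × 4.306 = 46.50 K
Heat flows outward, so T_out = T_in − ΔT = 80.5 − 46.50 = 34.0 °C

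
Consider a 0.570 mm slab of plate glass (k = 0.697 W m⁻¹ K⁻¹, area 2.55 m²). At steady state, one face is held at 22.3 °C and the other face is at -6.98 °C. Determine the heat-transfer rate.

Q = 91300 W

Q = kA·ΔT/L = 0.697 × 2.55 × |22.3 °C − -6.98 °C| / 5.70×10^-4 = 91300 W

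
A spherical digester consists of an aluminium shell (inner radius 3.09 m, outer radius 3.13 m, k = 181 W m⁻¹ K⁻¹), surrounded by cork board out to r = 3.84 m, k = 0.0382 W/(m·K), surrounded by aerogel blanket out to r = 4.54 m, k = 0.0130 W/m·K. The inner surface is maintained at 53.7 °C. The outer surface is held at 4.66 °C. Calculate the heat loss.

Treat each layer as a resistance in series:
  R_aluminium = (1/3.09 − 1/3.13)/(4πk) = 0.004136/(4π·181) = 1.818×10^-6 K/W
  R_cork board = (1/3.13 − 1/3.84)/(4πk) = 0.05907/(4π·0.0382) = 0.1231 K/W
  R_aerogel blanket = (1/3.84 − 1/4.54)/(4πk) = 0.04015/(4π·0.0130) = 0.2458 K/W
ΣR = 1.818×10^-6 + 0.1231 + 0.2458 = 0.3689 K/W
Q = ΔT/ΣR = (53.7 °C − 4.66 °C)/0.3689 = 133 W

Q = 133 W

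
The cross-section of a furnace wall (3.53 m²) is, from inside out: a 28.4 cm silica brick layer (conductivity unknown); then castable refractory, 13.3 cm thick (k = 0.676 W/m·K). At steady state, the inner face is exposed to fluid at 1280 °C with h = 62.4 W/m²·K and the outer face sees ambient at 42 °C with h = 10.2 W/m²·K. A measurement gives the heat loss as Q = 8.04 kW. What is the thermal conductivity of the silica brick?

k = 1.22 W/m·K

ΣR = ΔT/Q = |1280 − 42|/8040 = 0.1540 K/W
Known resistances:
  R_conv,in = 1/(hA) = 1/(62.4·3.53) = 0.004540 K/W
  R_castable refractory = L/(kA) = 0.133/(0.676·3.53) = 0.05574 K/W
  R_conv,out = 1/(hA) = 1/(10.2·3.53) = 0.02777 K/W
R_silica brick = ΣR − ΣR_known = 0.1540 − 0.08805 = 0.06595 K/W
L/(kA) = 0.06595 ⇒ k = 0.284/(0.06595·3.53) = 1.22 W/m·K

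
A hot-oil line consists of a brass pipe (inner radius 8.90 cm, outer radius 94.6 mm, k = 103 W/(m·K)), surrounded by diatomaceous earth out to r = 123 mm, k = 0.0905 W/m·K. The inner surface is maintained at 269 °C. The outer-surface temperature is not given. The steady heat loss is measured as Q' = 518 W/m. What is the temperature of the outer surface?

T_out = 29.8 °C

Series resistances:
  R'_brass = ln(0.0946/0.0890)/(2πk) = 0.06102/(2π·103) = 9.429×10^-5 m·K/W
  R'_diatomaceous earth = ln(0.123/0.0946)/(2πk) = 0.2625/(2π·0.0905) = 0.4617 m·K/W
ΣR = 0.4618 m·K/W
ΔT = Q'·ΣR = 518 × 0.4618 = 239.2 K
Heat flows outward, so T_out = T_in − ΔT = 269 − 239.2 = 29.8 °C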